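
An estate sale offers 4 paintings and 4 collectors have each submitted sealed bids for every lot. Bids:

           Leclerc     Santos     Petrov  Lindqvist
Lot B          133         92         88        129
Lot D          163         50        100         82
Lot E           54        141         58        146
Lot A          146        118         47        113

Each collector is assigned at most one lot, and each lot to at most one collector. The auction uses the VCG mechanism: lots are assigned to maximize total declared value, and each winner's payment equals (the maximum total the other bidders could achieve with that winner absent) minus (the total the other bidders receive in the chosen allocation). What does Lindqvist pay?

Efficient allocation: Leclerc→Lot A ($146), Santos→Lot E ($141), Petrov→Lot D ($100), Lindqvist→Lot B ($129); total welfare W = $516.
Lindqvist receives Lot B at value $129, so the others get W − 129 = $387.
Without Lindqvist: best allocation of the remaining 3 bidders over all 4 lots is Leclerc→Lot D ($163), Santos→Lot E ($141), Petrov→Lot B ($88), total $392.
VCG payment = (others' best without Lindqvist) − (others' welfare with Lindqvist) = 392 − 387 = $5.

Lindqvist pays $5.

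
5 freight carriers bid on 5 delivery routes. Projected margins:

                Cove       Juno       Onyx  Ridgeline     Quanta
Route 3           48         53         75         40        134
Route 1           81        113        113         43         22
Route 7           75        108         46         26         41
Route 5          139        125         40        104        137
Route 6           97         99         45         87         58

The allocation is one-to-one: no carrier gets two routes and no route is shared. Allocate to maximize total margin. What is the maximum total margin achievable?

Optimal: Cove→Route 5 ($139k), Juno→Route 7 ($108k), Onyx→Route 1 ($113k), Ridgeline→Route 6 ($87k), Quanta→Route 3 ($134k) — total 139+108+113+87+134 = $581k.
Column-greedy (each route in turn goes to its best remaining carrier) gives $471k, worse by 110.
Next-best assignment: Cove→Route 6, Juno→Route 7, Onyx→Route 1, Ridgeline→Route 5, Quanta→Route 3 = $556k.
Swapping Juno↔Cove (Juno→Route 5 $125k, Cove→Route 7 $75k) loses 47.
Checked against all permutations: $581k is optimal.

Max total: $581k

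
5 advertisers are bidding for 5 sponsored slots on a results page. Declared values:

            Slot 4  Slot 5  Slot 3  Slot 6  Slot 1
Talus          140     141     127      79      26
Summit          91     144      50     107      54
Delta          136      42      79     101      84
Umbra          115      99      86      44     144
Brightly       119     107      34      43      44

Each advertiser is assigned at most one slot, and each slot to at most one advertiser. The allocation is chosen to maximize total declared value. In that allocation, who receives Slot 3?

This is the linear assignment problem.
Optimal: Talus→Slot 3 ($127), Summit→Slot 5 ($144), Delta→Slot 6 ($101), Umbra→Slot 1 ($144), Brightly→Slot 4 ($119) — total 127+144+101+144+119 = $635.
Column-greedy (each slot in turn goes to its best remaining advertiser) gives $515, worse by 120.
Next-best assignment: Talus→Slot 3, Summit→Slot 6, Delta→Slot 4, Umbra→Slot 1, Brightly→Slot 5 = $621.
Swapping Summit↔Umbra (Summit→Slot 1 $54, Umbra→Slot 5 $99) loses 135.
Talus's own top slot is Slot 5 ($141), but forcing Talus→Slot 5 and reassigning the rest optimally gives only $590 — worse by 45.

Talus receives Slot 3.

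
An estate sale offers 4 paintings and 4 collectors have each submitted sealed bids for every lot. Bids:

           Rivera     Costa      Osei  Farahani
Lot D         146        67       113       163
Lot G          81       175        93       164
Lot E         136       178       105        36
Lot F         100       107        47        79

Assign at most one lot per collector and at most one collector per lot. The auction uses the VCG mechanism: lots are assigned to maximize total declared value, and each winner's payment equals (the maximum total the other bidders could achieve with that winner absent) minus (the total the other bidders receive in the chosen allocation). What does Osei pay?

Efficient allocation: Rivera→Lot F ($100), Costa→Lot E ($178), Osei→Lot D ($113), Farahani→Lot G ($164); total welfare W = $555.
Osei receives Lot D at value $113, so the others get W − 113 = $442.
Without Osei: best allocation of the remaining 3 bidders over all 4 lots is Rivera→Lot D ($146), Costa→Lot E ($178), Farahani→Lot G ($164), total $488.
VCG payment = (others' best without Osei) − (others' welfare with Osei) = 488 − 442 = $46.

Osei pays $46.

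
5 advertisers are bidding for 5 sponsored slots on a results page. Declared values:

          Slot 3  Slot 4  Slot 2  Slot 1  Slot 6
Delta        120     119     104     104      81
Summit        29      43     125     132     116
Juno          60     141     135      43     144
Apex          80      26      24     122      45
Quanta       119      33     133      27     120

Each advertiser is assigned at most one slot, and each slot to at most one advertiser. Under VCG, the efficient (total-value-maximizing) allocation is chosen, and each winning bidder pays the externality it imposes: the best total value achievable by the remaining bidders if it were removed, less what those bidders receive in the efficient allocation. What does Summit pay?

Efficient allocation: Delta→Slot 3 ($120), Summit→Slot 6 ($116), Juno→Slot 4 ($141), Apex→Slot 1 ($122), Quanta→Slot 2 ($133); total welfare W = $632.
Summit receives Slot 6 at value $116, so the others get W − 116 = $516.
Without Summit: best allocation of the remaining 4 bidders over all 5 slots is Delta→Slot 3 ($120), Juno→Slot 6 ($144), Apex→Slot 1 ($122), Quanta→Slot 2 ($133), total $519.
VCG payment = (others' best without Summit) − (others' welfare with Summit) = 519 − 516 = $3.

Summit pays $3.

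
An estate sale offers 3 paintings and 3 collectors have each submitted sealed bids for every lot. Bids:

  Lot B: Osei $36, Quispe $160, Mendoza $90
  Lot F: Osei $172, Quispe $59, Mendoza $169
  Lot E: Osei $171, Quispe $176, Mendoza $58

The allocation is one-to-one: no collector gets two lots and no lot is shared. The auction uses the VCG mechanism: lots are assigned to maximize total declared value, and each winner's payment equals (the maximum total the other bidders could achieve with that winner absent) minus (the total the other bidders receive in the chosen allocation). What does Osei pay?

Efficient allocation: Osei→Lot E ($171), Quispe→Lot B ($160), Mendoza→Lot F ($169); total welfare W = $500.
Osei receives Lot E at value $171, so the others get W − 171 = $329.
Without Osei: best allocation of the remaining 2 bidders over all 3 lots is Quispe→Lot E ($176), Mendoza→Lot F ($169), total $345.
VCG payment = (others' best without Osei) − (others' welfare with Osei) = 345 − 329 = $16.

Osei pays $16.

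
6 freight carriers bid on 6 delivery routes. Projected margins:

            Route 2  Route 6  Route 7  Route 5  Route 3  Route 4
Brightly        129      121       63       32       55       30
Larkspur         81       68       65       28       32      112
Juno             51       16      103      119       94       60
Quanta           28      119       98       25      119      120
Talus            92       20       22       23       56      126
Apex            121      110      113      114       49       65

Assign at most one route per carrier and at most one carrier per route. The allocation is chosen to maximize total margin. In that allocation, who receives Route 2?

Larkspur receives Route 2.

This is a one-to-one assignment (maximum-weight bipartite matching).
Optimal: Brightly→Route 6 ($121k), Larkspur→Route 2 ($81k), Juno→Route 5 ($119k), Quanta→Route 3 ($119k), Talus→Route 4 ($126k), Apex→Route 7 ($113k) — total 121+81+119+119+126+113 = $679k.
Max-entry greedy (repeatedly take the single best remaining cell) gives $638k, worse by 41.
Swapping Apex↔Talus (Apex→Route 4 $65k, Talus→Route 7 $22k) loses 152.
Larkspur's own top route is Route 4 ($112k), but forcing Larkspur→Route 4 and reassigning the rest optimally gives only $676k — worse by 3.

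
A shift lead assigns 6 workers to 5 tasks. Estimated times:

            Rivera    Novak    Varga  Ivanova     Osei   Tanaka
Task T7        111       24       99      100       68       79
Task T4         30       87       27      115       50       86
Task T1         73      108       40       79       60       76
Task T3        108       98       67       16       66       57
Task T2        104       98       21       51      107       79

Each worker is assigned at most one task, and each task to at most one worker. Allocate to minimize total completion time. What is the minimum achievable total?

Min total: 151 min

This is a one-to-one assignment (minimum-cost bipartite matching).
Optimal: Novak→Task T7 (24 min), Rivera→Task T4 (30 min), Osei→Task T1 (60 min), Ivanova→Task T3 (16 min), Varga→Task T2 (21 min) — total 24+30+60+16+21 = 151 min.
Column-greedy (each task in turn goes to its cheapest remaining worker) gives 206 min, worse by 55.
Next-best assignment: Novak→Task T7, Rivera→Task T4, Tanaka→Task T1, Ivanova→Task T3, Varga→Task T2 = 167 min.
Swapping Rivera↔Ivanova (Rivera→Task T3 108 min, Ivanova→Task T4 115 min) adds 177.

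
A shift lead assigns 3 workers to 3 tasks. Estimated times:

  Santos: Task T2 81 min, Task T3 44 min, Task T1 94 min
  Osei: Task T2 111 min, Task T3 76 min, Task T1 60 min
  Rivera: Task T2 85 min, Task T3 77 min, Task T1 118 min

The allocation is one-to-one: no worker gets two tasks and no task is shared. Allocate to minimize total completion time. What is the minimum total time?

Minimum total: 189 min

Optimal: Santos→Task T3 (44 min), Osei→Task T1 (60 min), Rivera→Task T2 (85 min) — total 44+60+85 = 189 min.
Column-greedy (each task in turn goes to its cheapest remaining worker) gives 275 min, worse by 86.
Swapping Santos↔Rivera (Santos→Task T2 81 min, Rivera→Task T3 77 min) adds 29.
Every other assignment is strictly worse.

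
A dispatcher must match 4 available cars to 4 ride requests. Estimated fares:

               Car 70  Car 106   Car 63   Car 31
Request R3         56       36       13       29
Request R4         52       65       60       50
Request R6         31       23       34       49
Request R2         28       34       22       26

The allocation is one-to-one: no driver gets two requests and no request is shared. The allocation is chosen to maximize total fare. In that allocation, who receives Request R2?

This is the linear assignment problem.
Optimal: Car 70→Request R3 ($56), Car 106→Request R2 ($34), Car 63→Request R4 ($60), Car 31→Request R6 ($49) — total 56+34+60+49 = $199.
Row-greedy (each driver in turn takes its best remaining request) gives $181, worse by 18.
Car 106's own top request is Request R4 ($65), but forcing Car 106→Request R4 and reassigning the rest optimally gives only $192 — worse by 7.

Car 106 receives Request R2.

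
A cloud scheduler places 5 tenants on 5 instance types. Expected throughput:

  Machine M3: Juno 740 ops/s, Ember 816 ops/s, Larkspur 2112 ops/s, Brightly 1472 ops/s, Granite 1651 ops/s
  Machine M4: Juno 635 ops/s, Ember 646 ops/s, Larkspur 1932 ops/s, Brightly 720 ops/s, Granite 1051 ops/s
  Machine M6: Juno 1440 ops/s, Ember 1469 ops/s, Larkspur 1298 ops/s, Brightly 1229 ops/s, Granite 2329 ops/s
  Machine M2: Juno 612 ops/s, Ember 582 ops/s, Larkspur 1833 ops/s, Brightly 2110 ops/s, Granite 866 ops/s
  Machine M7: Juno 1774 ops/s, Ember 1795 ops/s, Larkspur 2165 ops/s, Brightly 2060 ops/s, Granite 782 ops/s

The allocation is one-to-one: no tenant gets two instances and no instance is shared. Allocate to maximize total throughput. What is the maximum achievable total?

Optimal: Juno→Machine M4 (635 ops/s), Ember→Machine M7 (1795 ops/s), Larkspur→Machine M3 (2112 ops/s), Brightly→Machine M2 (2110 ops/s), Granite→Machine M6 (2329 ops/s) — total 635+1795+2112+2110+2329 = 8981 ops/s.
Column-greedy (each instance in turn goes to its best remaining tenant) gives 8516 ops/s, worse by 465.
Next-best assignment: Juno→Machine M7, Ember→Machine M4, Larkspur→Machine M3, Brightly→Machine M2, Granite→Machine M6 = 8971 ops/s.

Max total: 8981 ops/s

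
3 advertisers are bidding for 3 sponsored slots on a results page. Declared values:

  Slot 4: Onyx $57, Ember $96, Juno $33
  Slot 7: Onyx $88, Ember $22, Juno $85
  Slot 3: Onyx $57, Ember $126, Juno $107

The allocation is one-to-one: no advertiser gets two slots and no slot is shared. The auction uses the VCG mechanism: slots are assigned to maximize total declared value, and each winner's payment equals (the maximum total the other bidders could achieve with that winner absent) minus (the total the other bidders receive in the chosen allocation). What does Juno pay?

Juno pays $30.

Efficient allocation: Onyx→Slot 7 ($88), Ember→Slot 4 ($96), Juno→Slot 3 ($107); total welfare W = $291.
Juno receives Slot 3 at value $107, so the others get W − 107 = $184.
Without Juno: best allocation of the remaining 2 bidders over all 3 slots is Onyx→Slot 7 ($88), Ember→Slot 3 ($126), total $214.
VCG payment = (others' best without Juno) − (others' welfare with Juno) = 214 − 184 = $30.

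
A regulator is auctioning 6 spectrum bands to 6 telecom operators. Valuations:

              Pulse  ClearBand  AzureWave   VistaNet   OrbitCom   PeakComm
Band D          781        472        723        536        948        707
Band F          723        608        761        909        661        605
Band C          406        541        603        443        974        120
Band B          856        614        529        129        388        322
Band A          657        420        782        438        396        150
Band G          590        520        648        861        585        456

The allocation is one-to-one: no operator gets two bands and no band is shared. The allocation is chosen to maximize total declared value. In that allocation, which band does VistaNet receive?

VistaNet receives Band G.

Optimal: Pulse→Band B ($856M), ClearBand→Band F ($608M), AzureWave→Band A ($782M), VistaNet→Band G ($861M), OrbitCom→Band C ($974M), PeakComm→Band D ($707M) — total 856+608+782+861+974+707 = $4788M.
Max-entry greedy (repeatedly take the single best remaining cell) gives $4748M, worse by 40.
Next-best assignment: Pulse→Band B, ClearBand→Band G, AzureWave→Band A, VistaNet→Band F, OrbitCom→Band C, PeakComm→Band D = $4748M.
VistaNet's own top band is Band F ($909M), but forcing VistaNet→Band F and reassigning the rest optimally gives only $4748M — worse by 40.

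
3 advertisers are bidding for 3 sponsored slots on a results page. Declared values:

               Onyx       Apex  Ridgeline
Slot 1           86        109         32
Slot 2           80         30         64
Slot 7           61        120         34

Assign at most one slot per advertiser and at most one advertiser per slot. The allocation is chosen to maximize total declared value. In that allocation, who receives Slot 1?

Optimal: Onyx→Slot 1 ($86), Apex→Slot 7 ($120), Ridgeline→Slot 2 ($64) — total 86+120+64 = $270.
Next-best assignment: Onyx→Slot 7, Apex→Slot 1, Ridgeline→Slot 2 = $234.
Checked against all permutations: $270 is optimal.

Onyx receives Slot 1.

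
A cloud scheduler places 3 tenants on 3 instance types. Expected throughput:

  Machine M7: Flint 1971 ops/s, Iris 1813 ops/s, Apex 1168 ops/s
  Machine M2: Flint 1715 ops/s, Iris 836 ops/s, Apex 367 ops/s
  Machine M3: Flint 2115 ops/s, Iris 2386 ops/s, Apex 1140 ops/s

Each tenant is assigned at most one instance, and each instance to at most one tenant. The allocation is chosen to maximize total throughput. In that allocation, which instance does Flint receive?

Optimal: Flint→Machine M2 (1715 ops/s), Iris→Machine M3 (2386 ops/s), Apex→Machine M7 (1168 ops/s) — total 1715+2386+1168 = 5269 ops/s.
Column-greedy (each instance in turn goes to its best remaining tenant) gives 3947 ops/s, worse by 1322.
Swapping Iris↔Apex (Iris→Machine M7 1813 ops/s, Apex→Machine M3 1140 ops/s) loses 601.
Checked against all permutations: 5269 ops/s is optimal.
Flint's own top instance is Machine M3 (2115 ops/s), but forcing Flint→Machine M3 and reassigning the rest optimally gives only 4295 ops/s — worse by 974.

Flint receives Machine M2.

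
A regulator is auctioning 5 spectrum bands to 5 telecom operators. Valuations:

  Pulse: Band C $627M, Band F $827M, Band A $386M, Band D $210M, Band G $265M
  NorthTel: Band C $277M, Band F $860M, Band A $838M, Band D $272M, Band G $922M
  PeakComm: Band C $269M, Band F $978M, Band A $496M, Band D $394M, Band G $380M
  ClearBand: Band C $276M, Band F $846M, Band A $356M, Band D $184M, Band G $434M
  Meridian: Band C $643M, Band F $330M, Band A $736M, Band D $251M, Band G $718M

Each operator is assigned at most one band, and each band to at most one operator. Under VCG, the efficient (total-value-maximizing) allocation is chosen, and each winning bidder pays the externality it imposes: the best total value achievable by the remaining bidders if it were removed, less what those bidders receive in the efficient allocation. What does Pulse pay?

Efficient allocation: Pulse→Band C ($627M), NorthTel→Band G ($922M), PeakComm→Band D ($394M), ClearBand→Band F ($846M), Meridian→Band A ($736M); total welfare W = $3525M.
Pulse receives Band C at value $627M, so the others get W − 627 = $2898M.
Without Pulse: best allocation of the remaining 4 bidders over all 5 bands is NorthTel→Band G ($922M), PeakComm→Band F ($978M), ClearBand→Band C ($276M), Meridian→Band A ($736M), total $2912M.
VCG payment = (others' best without Pulse) − (others' welfare with Pulse) = 2912 − 2898 = $14M.

Pulse pays $14M.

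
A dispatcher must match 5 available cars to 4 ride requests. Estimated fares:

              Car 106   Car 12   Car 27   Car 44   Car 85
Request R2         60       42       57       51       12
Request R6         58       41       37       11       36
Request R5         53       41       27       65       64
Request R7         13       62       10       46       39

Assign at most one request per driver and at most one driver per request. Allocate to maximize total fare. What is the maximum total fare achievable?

This is the linear assignment problem.
Optimal: Car 27→Request R2 ($57), Car 106→Request R6 ($58), Car 44→Request R5 ($65), Car 12→Request R7 ($62) — total 57+58+65+62 = $242.
Max-entry greedy (repeatedly take the single best remaining cell) gives $224, worse by 18.
Swapping Car 27↔Car 44 (Car 27→Request R5 $27, Car 44→Request R2 $51) loses 44.

Maximum total: $242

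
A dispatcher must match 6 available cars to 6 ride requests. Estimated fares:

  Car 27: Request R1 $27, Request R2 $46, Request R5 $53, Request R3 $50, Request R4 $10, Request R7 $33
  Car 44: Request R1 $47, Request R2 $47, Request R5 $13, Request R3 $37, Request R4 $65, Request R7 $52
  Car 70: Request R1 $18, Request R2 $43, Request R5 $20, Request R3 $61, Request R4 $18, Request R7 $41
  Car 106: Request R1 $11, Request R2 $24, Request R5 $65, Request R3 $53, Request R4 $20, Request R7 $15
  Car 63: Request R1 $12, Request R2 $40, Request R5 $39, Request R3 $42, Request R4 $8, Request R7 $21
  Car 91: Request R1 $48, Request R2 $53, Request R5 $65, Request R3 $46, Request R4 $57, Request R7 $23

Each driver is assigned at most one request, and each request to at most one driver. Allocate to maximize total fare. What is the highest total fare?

Max total: $312

Treat this as an assignment problem: match each driver to one request.
Optimal: Car 27→Request R7 ($33), Car 44→Request R4 ($65), Car 70→Request R3 ($61), Car 106→Request R5 ($65), Car 63→Request R2 ($40), Car 91→Request R1 ($48) — total 33+65+61+65+40+48 = $312.
Column-greedy (each request in turn goes to its best remaining driver) gives $252, worse by 60.
Next-best assignment: Car 27→Request R3, Car 44→Request R4, Car 70→Request R7, Car 106→Request R5, Car 63→Request R2, Car 91→Request R1 = $309.
Swapping Car 91↔Car 44 (Car 91→Request R4 $57, Car 44→Request R1 $47) loses 9.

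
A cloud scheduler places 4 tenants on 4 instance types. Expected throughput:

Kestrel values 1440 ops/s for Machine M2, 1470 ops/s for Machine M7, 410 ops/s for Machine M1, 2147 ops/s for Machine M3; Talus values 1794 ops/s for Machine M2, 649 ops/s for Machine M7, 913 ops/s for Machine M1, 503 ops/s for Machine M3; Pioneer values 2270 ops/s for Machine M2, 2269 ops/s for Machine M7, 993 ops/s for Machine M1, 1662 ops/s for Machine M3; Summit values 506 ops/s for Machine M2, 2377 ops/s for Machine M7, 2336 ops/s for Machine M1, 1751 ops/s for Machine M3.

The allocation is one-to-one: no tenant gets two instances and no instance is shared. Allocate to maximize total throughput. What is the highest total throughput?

Maximum total: 8546 ops/s

This is a one-to-one assignment (maximum-weight bipartite matching).
Optimal: Kestrel→Machine M3 (2147 ops/s), Talus→Machine M2 (1794 ops/s), Pioneer→Machine M7 (2269 ops/s), Summit→Machine M1 (2336 ops/s) — total 2147+1794+2269+2336 = 8546 ops/s.
Max-entry greedy (repeatedly take the single best remaining cell) gives 7707 ops/s, worse by 839.
No other one-to-one assignment exceeds 8546 ops/s.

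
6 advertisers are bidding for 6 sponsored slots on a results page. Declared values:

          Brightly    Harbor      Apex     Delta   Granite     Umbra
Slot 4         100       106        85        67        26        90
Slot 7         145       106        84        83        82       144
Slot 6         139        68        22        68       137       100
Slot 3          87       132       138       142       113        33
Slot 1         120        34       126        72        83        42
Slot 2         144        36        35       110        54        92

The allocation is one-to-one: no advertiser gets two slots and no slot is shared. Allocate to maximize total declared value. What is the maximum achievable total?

This is the linear assignment problem.
Optimal: Brightly→Slot 2 ($144), Harbor→Slot 4 ($106), Apex→Slot 1 ($126), Delta→Slot 3 ($142), Granite→Slot 6 ($137), Umbra→Slot 7 ($144) — total 144+106+126+142+137+144 = $799.
Row-greedy (each advertiser in turn takes its best remaining slot) gives $740, worse by 59.
Next-best assignment: Brightly→Slot 1, Harbor→Slot 4, Apex→Slot 3, Delta→Slot 2, Granite→Slot 6, Umbra→Slot 7 = $755.
Swapping Umbra↔Granite (Umbra→Slot 6 $100, Granite→Slot 7 $82) loses 99.

Maximum total: $799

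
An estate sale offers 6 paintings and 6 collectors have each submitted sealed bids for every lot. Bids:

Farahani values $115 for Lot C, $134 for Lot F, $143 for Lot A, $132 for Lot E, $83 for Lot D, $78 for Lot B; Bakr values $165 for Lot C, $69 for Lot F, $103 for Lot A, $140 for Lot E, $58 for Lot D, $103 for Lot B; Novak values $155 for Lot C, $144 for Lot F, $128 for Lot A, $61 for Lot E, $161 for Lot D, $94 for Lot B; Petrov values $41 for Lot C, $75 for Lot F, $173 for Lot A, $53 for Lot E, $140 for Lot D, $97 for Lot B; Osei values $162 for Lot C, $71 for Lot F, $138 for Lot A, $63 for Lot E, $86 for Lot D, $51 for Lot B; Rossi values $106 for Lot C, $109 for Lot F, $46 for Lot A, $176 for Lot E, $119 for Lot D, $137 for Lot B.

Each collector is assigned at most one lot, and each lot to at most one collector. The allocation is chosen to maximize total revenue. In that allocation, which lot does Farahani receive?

Optimal: Farahani→Lot F ($134), Bakr→Lot B ($103), Novak→Lot D ($161), Petrov→Lot A ($173), Osei→Lot C ($162), Rossi→Lot E ($176) — total 134+103+161+173+162+176 = $909.
Max-entry greedy (repeatedly take the single best remaining cell) gives $860, worse by 49.
Next-best assignment: Farahani→Lot F, Bakr→Lot E, Novak→Lot D, Petrov→Lot A, Osei→Lot C, Rossi→Lot B = $907.
Farahani's own top lot is Lot A ($143), but forcing Farahani→Lot A and reassigning the rest optimally gives only $868 — worse by 41.

Farahani receives Lot F.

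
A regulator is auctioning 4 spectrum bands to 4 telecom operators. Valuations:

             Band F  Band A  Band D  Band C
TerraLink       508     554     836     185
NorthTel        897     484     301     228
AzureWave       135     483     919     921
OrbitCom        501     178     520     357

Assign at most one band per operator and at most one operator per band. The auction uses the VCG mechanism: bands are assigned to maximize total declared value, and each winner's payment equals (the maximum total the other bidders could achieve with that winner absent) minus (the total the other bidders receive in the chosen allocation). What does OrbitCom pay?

Efficient allocation: TerraLink→Band A ($554M), NorthTel→Band F ($897M), AzureWave→Band C ($921M), OrbitCom→Band D ($520M); total welfare W = $2892M.
OrbitCom receives Band D at value $520M, so the others get W − 520 = $2372M.
Without OrbitCom: best allocation of the remaining 3 bidders over all 4 bands is TerraLink→Band D ($836M), NorthTel→Band F ($897M), AzureWave→Band C ($921M), total $2654M.
VCG payment = (others' best without OrbitCom) − (others' welfare with OrbitCom) = 2654 − 2372 = $282M.

OrbitCom pays $282M.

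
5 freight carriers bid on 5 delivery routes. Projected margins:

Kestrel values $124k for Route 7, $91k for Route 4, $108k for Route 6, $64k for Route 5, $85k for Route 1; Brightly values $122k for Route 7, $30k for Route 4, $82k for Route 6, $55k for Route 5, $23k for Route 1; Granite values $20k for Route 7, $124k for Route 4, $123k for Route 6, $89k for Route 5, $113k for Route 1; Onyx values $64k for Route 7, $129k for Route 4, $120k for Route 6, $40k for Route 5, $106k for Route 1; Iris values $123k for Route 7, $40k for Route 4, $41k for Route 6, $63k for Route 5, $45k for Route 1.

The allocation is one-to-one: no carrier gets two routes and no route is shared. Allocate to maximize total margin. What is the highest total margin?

Optimal: Kestrel→Route 6 ($108k), Brightly→Route 7 ($122k), Granite→Route 1 ($113k), Onyx→Route 4 ($129k), Iris→Route 5 ($63k) — total 108+122+113+129+63 = $535k.
Row-greedy (each carrier in turn takes its best remaining route) gives $499k, worse by 36.

Maximum total: $535k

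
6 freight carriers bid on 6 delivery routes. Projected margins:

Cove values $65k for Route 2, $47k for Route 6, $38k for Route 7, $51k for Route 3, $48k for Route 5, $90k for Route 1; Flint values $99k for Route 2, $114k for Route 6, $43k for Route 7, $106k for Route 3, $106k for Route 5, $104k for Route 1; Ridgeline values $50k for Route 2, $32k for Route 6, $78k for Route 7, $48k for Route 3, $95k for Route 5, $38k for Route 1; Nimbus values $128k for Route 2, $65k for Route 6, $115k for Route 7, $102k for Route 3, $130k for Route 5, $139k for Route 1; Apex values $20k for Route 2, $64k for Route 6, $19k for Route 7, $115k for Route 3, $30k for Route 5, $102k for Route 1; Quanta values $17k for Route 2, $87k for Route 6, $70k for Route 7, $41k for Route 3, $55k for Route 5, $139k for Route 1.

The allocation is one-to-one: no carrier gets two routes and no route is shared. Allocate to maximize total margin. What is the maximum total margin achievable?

Optimal: Cove→Route 2 ($65k), Flint→Route 6 ($114k), Ridgeline→Route 5 ($95k), Nimbus→Route 7 ($115k), Apex→Route 3 ($115k), Quanta→Route 1 ($139k) — total 65+114+95+115+115+139 = $643k.
Column-greedy (each route in turn goes to its best remaining carrier) gives $580k, worse by 63.
Swapping Nimbus↔Ridgeline (Nimbus→Route 5 $130k, Ridgeline→Route 7 $78k) loses 2.
Checked against all permutations: $643k is optimal.

Maximum total: $643k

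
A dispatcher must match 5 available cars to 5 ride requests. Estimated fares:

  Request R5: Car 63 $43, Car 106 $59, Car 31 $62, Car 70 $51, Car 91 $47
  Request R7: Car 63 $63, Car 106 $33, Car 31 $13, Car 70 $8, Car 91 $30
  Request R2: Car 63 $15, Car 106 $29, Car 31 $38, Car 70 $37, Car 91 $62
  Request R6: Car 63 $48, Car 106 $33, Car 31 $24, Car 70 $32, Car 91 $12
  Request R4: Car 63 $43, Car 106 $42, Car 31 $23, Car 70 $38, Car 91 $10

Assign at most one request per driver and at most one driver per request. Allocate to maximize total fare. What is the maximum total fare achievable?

Maximum total: $261

This is a one-to-one assignment (maximum-weight bipartite matching).
Optimal: Car 63→Request R7 ($63), Car 106→Request R4 ($42), Car 31→Request R5 ($62), Car 70→Request R6 ($32), Car 91→Request R2 ($62) — total 63+42+62+32+62 = $261.
Row-greedy (each driver in turn takes its best remaining request) gives $210, worse by 51.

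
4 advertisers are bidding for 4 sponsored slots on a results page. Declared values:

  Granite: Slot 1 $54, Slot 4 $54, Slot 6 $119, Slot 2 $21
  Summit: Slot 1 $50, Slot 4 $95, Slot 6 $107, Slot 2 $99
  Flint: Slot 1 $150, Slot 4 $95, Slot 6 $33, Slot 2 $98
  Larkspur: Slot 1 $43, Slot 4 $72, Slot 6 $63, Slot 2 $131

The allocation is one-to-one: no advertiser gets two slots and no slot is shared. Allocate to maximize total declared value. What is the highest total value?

Maximum total: $495

This is the linear assignment problem.
Optimal: Granite→Slot 6 ($119), Summit→Slot 4 ($95), Flint→Slot 1 ($150), Larkspur→Slot 2 ($131) — total 119+95+150+131 = $495.
Row-greedy (each advertiser in turn takes its best remaining slot) gives $440, worse by 55.
Next-best assignment: Granite→Slot 4, Summit→Slot 6, Flint→Slot 1, Larkspur→Slot 2 = $442.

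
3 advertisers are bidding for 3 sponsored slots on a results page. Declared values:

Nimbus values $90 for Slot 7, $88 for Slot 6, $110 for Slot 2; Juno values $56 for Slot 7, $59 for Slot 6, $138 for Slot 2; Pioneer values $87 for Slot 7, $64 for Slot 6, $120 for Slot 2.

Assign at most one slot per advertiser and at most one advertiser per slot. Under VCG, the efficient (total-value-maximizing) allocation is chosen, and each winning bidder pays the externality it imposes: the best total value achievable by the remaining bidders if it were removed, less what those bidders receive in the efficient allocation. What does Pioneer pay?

Efficient allocation: Nimbus→Slot 6 ($88), Juno→Slot 2 ($138), Pioneer→Slot 7 ($87); total welfare W = $313.
Pioneer receives Slot 7 at value $87, so the others get W − 87 = $226.
Without Pioneer: best allocation of the remaining 2 bidders over all 3 slots is Nimbus→Slot 7 ($90), Juno→Slot 2 ($138), total $228.
VCG payment = (others' best without Pioneer) − (others' welfare with Pioneer) = 228 − 226 = $2.

Pioneer pays $2.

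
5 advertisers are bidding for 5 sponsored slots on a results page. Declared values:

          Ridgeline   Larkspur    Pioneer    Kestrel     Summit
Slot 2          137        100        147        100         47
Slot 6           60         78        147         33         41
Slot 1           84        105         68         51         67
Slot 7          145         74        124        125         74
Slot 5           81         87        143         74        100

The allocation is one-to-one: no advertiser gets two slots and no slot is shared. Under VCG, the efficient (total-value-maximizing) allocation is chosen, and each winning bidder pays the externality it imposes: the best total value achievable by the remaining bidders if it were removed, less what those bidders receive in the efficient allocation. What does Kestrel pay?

Kestrel pays $8.

Efficient allocation: Ridgeline→Slot 2 ($137), Larkspur→Slot 1 ($105), Pioneer→Slot 6 ($147), Kestrel→Slot 7 ($125), Summit→Slot 5 ($100); total welfare W = $614.
Kestrel receives Slot 7 at value $125, so the others get W − 125 = $489.
Without Kestrel: best allocation of the remaining 4 bidders over all 5 slots is Ridgeline→Slot 7 ($145), Larkspur→Slot 1 ($105), Pioneer→Slot 2 ($147), Summit→Slot 5 ($100), total $497.
VCG payment = (others' best without Kestrel) − (others' welfare with Kestrel) = 497 − 489 = $8.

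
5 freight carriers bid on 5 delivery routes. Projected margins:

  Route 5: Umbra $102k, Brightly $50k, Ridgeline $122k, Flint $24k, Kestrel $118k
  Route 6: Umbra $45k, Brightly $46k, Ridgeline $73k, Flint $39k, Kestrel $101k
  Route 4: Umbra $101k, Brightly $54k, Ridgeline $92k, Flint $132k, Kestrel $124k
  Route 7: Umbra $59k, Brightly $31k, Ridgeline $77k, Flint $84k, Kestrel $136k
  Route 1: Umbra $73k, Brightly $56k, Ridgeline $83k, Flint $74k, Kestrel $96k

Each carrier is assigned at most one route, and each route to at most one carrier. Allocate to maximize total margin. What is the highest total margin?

Maximum total: $509k

Optimal: Umbra→Route 1 ($73k), Brightly→Route 6 ($46k), Ridgeline→Route 5 ($122k), Flint→Route 4 ($132k), Kestrel→Route 7 ($136k) — total 73+46+122+132+136 = $509k.
Column-greedy (each route in turn goes to its best remaining carrier) gives $470k, worse by 39.
Swapping Ridgeline↔Umbra (Ridgeline→Route 1 $83k, Umbra→Route 5 $102k) loses 10.
Every other assignment is strictly worse.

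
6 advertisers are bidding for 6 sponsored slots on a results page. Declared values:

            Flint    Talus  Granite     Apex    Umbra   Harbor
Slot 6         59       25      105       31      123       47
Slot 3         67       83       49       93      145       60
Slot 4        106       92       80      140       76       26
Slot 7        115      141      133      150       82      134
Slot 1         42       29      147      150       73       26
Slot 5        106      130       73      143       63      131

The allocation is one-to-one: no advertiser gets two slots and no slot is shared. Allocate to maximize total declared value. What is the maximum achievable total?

This is the linear assignment problem.
Optimal: Flint→Slot 4 ($106), Talus→Slot 7 ($141), Granite→Slot 6 ($105), Apex→Slot 1 ($150), Umbra→Slot 3 ($145), Harbor→Slot 5 ($131) — total 106+141+105+150+145+131 = $778.
Max-entry greedy (repeatedly take the single best remaining cell) gives $704, worse by 74.
Swapping Granite↔Harbor (Granite→Slot 5 $73, Harbor→Slot 6 $47) loses 116.

Max total: $778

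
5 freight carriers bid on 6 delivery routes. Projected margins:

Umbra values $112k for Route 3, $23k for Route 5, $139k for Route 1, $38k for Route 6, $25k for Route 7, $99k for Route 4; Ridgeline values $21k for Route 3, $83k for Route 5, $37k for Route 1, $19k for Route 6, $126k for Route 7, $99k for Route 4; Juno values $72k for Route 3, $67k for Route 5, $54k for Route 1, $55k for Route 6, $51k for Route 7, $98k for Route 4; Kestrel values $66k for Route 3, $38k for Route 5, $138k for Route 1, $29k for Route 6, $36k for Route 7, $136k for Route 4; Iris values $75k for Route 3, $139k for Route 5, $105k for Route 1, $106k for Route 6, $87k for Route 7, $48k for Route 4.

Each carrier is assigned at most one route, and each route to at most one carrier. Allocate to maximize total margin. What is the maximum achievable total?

Optimal: Umbra→Route 3 ($112k), Ridgeline→Route 7 ($126k), Juno→Route 4 ($98k), Kestrel→Route 1 ($138k), Iris→Route 5 ($139k) — total 112+126+98+138+139 = $613k.
Max-entry greedy (repeatedly take the single best remaining cell) gives $612k, worse by 1.
Next-best assignment: Umbra→Route 1, Ridgeline→Route 7, Juno→Route 3, Kestrel→Route 4, Iris→Route 5 = $612k.
Swapping Umbra↔Juno (Umbra→Route 4 $99k, Juno→Route 3 $72k) loses 39.
Checked against all permutations: $613k is optimal.

Max total: $613k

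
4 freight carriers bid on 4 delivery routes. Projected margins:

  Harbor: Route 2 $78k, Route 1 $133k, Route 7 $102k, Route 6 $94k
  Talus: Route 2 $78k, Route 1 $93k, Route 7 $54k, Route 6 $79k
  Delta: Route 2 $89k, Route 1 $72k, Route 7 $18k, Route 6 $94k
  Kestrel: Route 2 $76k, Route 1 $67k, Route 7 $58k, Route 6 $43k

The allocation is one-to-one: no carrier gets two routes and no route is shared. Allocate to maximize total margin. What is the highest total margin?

Maximum total: $365k

This is a one-to-one assignment (maximum-weight bipartite matching).
Optimal: Harbor→Route 7 ($102k), Talus→Route 1 ($93k), Delta→Route 6 ($94k), Kestrel→Route 2 ($76k) — total 102+93+94+76 = $365k.
Next-best assignment: Harbor→Route 1, Talus→Route 2, Delta→Route 6, Kestrel→Route 7 = $363k.
Swapping Talus↔Harbor (Talus→Route 7 $54k, Harbor→Route 1 $133k) loses 8.
Every other assignment is strictly worse.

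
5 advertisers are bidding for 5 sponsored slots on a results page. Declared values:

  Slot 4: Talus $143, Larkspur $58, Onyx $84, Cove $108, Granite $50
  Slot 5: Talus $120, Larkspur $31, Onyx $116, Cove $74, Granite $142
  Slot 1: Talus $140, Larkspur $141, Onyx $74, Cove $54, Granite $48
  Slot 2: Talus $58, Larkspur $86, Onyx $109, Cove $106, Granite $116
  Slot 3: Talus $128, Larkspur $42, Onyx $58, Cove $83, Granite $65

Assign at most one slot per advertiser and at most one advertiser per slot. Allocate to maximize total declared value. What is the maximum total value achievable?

Max total: $628

Optimal: Talus→Slot 3 ($128), Larkspur→Slot 1 ($141), Onyx→Slot 2 ($109), Cove→Slot 4 ($108), Granite→Slot 5 ($142) — total 128+141+109+108+142 = $628.
Row-greedy (each advertiser in turn takes its best remaining slot) gives $571, worse by 57.
Every other assignment is strictly worse.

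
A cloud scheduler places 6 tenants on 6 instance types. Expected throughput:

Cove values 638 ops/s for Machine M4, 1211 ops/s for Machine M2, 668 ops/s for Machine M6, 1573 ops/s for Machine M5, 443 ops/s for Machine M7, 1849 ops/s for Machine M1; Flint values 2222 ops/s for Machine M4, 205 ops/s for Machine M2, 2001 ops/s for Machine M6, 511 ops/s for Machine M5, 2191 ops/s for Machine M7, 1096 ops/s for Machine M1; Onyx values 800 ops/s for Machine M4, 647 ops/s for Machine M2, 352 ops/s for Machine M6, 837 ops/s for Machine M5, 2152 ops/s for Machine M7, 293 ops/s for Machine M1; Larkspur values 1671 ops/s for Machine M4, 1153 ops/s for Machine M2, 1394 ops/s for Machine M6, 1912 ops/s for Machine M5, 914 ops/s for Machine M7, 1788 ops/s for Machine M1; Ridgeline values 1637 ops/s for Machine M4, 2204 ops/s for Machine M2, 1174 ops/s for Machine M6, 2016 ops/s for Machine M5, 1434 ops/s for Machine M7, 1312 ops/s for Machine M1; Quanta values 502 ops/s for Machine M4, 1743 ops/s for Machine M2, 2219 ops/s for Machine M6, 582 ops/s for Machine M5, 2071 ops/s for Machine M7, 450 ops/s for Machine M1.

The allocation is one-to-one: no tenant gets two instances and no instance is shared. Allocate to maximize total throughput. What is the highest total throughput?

Maximum total: 12558 ops/s

This is the linear assignment problem.
Optimal: Cove→Machine M1 (1849 ops/s), Flint→Machine M4 (2222 ops/s), Onyx→Machine M7 (2152 ops/s), Larkspur→Machine M5 (1912 ops/s), Ridgeline→Machine M2 (2204 ops/s), Quanta→Machine M6 (2219 ops/s) — total 1849+2222+2152+1912+2204+2219 = 12558 ops/s.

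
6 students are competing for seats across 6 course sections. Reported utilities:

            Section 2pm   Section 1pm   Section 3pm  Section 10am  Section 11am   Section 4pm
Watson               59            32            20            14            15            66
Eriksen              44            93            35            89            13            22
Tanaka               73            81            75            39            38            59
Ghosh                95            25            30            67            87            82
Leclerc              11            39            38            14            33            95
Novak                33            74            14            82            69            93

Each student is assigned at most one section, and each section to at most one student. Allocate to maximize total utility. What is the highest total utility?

Max total: 491 points

Optimal: Watson→Section 2pm (59 points), Eriksen→Section 1pm (93 points), Tanaka→Section 3pm (75 points), Ghosh→Section 11am (87 points), Leclerc→Section 4pm (95 points), Novak→Section 10am (82 points) — total 59+93+75+87+95+82 = 491 points.
Column-greedy (each section in turn goes to its best remaining student) gives 444 points, worse by 47.
Next-best assignment: Watson→Section 2pm, Eriksen→Section 10am, Tanaka→Section 3pm, Ghosh→Section 11am, Leclerc→Section 4pm, Novak→Section 1pm = 479 points.
Swapping Watson↔Eriksen (Watson→Section 1pm 32 points, Eriksen→Section 2pm 44 points) loses 76.
Every other assignment is strictly worse.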